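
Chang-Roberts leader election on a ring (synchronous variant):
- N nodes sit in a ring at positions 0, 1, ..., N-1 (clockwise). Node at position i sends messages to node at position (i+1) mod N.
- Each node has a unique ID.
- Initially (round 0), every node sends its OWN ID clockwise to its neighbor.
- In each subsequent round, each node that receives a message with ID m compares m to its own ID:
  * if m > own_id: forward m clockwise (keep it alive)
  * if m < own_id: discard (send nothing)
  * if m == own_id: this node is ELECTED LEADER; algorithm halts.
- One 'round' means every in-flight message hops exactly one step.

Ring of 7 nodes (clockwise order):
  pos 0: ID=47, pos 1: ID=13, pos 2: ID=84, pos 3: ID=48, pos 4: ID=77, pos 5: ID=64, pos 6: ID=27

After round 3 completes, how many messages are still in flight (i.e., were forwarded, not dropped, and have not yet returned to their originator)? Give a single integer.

Round 1: pos1(id13) recv 47: fwd; pos2(id84) recv 13: drop; pos3(id48) recv 84: fwd; pos4(id77) recv 48: drop; pos5(id64) recv 77: fwd; pos6(id27) recv 64: fwd; pos0(id47) recv 27: drop
Round 2: pos2(id84) recv 47: drop; pos4(id77) recv 84: fwd; pos6(id27) recv 77: fwd; pos0(id47) recv 64: fwd
Round 3: pos5(id64) recv 84: fwd; pos0(id47) recv 77: fwd; pos1(id13) recv 64: fwd
After round 3: 3 messages still in flight

Answer: 3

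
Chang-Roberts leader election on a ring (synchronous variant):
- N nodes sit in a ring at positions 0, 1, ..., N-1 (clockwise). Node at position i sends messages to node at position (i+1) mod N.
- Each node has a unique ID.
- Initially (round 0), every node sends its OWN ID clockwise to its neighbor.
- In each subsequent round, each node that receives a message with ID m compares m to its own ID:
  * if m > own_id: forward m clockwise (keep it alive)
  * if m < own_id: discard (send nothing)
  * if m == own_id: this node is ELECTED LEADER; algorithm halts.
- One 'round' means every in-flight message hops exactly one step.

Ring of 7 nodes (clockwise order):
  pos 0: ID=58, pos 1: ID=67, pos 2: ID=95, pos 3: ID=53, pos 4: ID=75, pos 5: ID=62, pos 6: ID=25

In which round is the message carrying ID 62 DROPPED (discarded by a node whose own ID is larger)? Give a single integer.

Round 1: pos1(id67) recv 58: drop; pos2(id95) recv 67: drop; pos3(id53) recv 95: fwd; pos4(id75) recv 53: drop; pos5(id62) recv 75: fwd; pos6(id25) recv 62: fwd; pos0(id58) recv 25: drop
Round 2: pos4(id75) recv 95: fwd; pos6(id25) recv 75: fwd; pos0(id58) recv 62: fwd
Round 3: pos5(id62) recv 95: fwd; pos0(id58) recv 75: fwd; pos1(id67) recv 62: drop
Round 4: pos6(id25) recv 95: fwd; pos1(id67) recv 75: fwd
Round 5: pos0(id58) recv 95: fwd; pos2(id95) recv 75: drop
Round 6: pos1(id67) recv 95: fwd
Round 7: pos2(id95) recv 95: ELECTED
Message ID 62 originates at pos 5; dropped at pos 1 in round 3

Answer: 3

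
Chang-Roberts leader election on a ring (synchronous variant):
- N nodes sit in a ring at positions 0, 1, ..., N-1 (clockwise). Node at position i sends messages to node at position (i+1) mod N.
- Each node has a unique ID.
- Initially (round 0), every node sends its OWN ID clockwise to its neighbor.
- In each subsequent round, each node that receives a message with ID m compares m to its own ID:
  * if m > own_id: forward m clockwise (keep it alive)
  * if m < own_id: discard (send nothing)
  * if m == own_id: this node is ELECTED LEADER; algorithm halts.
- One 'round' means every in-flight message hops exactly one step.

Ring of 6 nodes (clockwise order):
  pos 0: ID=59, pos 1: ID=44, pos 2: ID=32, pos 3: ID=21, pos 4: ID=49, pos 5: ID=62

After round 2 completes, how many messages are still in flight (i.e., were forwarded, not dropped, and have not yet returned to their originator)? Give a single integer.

Answer: 3

Derivation:
Round 1: pos1(id44) recv 59: fwd; pos2(id32) recv 44: fwd; pos3(id21) recv 32: fwd; pos4(id49) recv 21: drop; pos5(id62) recv 49: drop; pos0(id59) recv 62: fwd
Round 2: pos2(id32) recv 59: fwd; pos3(id21) recv 44: fwd; pos4(id49) recv 32: drop; pos1(id44) recv 62: fwd
After round 2: 3 messages still in flight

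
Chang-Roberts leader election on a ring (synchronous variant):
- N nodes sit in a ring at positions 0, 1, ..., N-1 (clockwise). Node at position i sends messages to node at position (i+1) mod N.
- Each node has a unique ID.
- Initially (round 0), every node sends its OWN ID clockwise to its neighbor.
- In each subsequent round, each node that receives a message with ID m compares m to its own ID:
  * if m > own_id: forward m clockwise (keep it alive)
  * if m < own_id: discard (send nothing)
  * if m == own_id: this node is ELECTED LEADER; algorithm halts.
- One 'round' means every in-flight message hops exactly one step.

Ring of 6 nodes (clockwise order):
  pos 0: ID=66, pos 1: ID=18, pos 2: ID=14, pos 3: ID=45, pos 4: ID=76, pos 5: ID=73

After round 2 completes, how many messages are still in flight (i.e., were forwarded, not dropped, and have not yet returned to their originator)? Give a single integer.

Round 1: pos1(id18) recv 66: fwd; pos2(id14) recv 18: fwd; pos3(id45) recv 14: drop; pos4(id76) recv 45: drop; pos5(id73) recv 76: fwd; pos0(id66) recv 73: fwd
Round 2: pos2(id14) recv 66: fwd; pos3(id45) recv 18: drop; pos0(id66) recv 76: fwd; pos1(id18) recv 73: fwd
After round 2: 3 messages still in flight

Answer: 3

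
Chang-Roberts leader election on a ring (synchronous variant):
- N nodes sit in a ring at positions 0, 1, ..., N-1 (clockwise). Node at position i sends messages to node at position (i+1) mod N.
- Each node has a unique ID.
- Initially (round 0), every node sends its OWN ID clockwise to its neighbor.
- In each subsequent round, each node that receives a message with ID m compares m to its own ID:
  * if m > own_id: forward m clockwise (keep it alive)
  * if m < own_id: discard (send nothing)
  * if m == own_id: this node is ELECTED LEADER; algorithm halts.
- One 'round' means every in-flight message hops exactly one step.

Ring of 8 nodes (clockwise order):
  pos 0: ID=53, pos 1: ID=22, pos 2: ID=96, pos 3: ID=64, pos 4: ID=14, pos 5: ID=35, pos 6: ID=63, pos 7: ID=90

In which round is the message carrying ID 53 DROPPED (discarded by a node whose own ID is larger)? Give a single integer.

Round 1: pos1(id22) recv 53: fwd; pos2(id96) recv 22: drop; pos3(id64) recv 96: fwd; pos4(id14) recv 64: fwd; pos5(id35) recv 14: drop; pos6(id63) recv 35: drop; pos7(id90) recv 63: drop; pos0(id53) recv 90: fwd
Round 2: pos2(id96) recv 53: drop; pos4(id14) recv 96: fwd; pos5(id35) recv 64: fwd; pos1(id22) recv 90: fwd
Round 3: pos5(id35) recv 96: fwd; pos6(id63) recv 64: fwd; pos2(id96) recv 90: drop
Round 4: pos6(id63) recv 96: fwd; pos7(id90) recv 64: drop
Round 5: pos7(id90) recv 96: fwd
Round 6: pos0(id53) recv 96: fwd
Round 7: pos1(id22) recv 96: fwd
Round 8: pos2(id96) recv 96: ELECTED
Message ID 53 originates at pos 0; dropped at pos 2 in round 2

Answer: 2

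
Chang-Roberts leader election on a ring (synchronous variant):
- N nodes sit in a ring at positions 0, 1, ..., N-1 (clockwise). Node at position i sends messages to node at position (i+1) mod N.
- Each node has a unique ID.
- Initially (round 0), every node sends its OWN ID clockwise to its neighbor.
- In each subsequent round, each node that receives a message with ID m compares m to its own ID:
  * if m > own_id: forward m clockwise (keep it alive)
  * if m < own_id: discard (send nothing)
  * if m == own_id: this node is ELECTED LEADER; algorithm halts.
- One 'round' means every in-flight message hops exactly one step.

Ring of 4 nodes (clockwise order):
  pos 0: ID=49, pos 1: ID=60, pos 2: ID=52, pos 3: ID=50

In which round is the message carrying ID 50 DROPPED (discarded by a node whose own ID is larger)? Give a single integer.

Answer: 2

Derivation:
Round 1: pos1(id60) recv 49: drop; pos2(id52) recv 60: fwd; pos3(id50) recv 52: fwd; pos0(id49) recv 50: fwd
Round 2: pos3(id50) recv 60: fwd; pos0(id49) recv 52: fwd; pos1(id60) recv 50: drop
Round 3: pos0(id49) recv 60: fwd; pos1(id60) recv 52: drop
Round 4: pos1(id60) recv 60: ELECTED
Message ID 50 originates at pos 3; dropped at pos 1 in round 2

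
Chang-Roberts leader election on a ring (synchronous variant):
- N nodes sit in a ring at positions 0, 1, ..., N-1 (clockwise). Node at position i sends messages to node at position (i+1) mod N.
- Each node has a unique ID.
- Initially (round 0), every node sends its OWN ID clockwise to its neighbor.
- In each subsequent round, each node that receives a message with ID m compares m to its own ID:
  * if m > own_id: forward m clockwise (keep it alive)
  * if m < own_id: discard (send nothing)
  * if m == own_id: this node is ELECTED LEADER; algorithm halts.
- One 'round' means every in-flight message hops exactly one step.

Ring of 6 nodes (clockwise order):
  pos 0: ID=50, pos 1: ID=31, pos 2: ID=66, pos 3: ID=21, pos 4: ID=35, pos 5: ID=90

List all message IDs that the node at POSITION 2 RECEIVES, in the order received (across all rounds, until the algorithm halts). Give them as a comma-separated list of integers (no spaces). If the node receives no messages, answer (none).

Round 1: pos1(id31) recv 50: fwd; pos2(id66) recv 31: drop; pos3(id21) recv 66: fwd; pos4(id35) recv 21: drop; pos5(id90) recv 35: drop; pos0(id50) recv 90: fwd
Round 2: pos2(id66) recv 50: drop; pos4(id35) recv 66: fwd; pos1(id31) recv 90: fwd
Round 3: pos5(id90) recv 66: drop; pos2(id66) recv 90: fwd
Round 4: pos3(id21) recv 90: fwd
Round 5: pos4(id35) recv 90: fwd
Round 6: pos5(id90) recv 90: ELECTED

Answer: 31,50,90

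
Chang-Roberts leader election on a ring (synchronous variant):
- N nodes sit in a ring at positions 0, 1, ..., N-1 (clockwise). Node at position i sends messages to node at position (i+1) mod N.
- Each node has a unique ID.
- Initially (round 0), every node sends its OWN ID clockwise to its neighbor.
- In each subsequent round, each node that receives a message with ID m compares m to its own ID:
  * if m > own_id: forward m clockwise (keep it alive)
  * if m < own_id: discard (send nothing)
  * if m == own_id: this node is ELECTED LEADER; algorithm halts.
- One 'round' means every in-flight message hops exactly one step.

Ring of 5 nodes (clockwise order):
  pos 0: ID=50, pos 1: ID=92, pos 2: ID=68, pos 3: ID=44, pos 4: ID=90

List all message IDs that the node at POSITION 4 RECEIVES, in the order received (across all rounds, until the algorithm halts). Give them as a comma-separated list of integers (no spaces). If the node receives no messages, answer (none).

Round 1: pos1(id92) recv 50: drop; pos2(id68) recv 92: fwd; pos3(id44) recv 68: fwd; pos4(id90) recv 44: drop; pos0(id50) recv 90: fwd
Round 2: pos3(id44) recv 92: fwd; pos4(id90) recv 68: drop; pos1(id92) recv 90: drop
Round 3: pos4(id90) recv 92: fwd
Round 4: pos0(id50) recv 92: fwd
Round 5: pos1(id92) recv 92: ELECTED

Answer: 44,68,92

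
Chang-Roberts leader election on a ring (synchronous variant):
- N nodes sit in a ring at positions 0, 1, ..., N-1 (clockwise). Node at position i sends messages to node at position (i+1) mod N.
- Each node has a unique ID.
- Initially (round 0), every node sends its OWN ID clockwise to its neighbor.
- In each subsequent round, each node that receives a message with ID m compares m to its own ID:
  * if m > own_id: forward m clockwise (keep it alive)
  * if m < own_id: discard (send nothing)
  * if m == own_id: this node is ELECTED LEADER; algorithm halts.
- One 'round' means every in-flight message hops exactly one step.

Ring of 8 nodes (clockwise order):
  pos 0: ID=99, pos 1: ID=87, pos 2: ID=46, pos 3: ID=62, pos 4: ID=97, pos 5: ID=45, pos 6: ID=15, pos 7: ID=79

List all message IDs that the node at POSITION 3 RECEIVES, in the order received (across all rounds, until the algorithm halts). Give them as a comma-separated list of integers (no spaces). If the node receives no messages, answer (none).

Round 1: pos1(id87) recv 99: fwd; pos2(id46) recv 87: fwd; pos3(id62) recv 46: drop; pos4(id97) recv 62: drop; pos5(id45) recv 97: fwd; pos6(id15) recv 45: fwd; pos7(id79) recv 15: drop; pos0(id99) recv 79: drop
Round 2: pos2(id46) recv 99: fwd; pos3(id62) recv 87: fwd; pos6(id15) recv 97: fwd; pos7(id79) recv 45: drop
Round 3: pos3(id62) recv 99: fwd; pos4(id97) recv 87: drop; pos7(id79) recv 97: fwd
Round 4: pos4(id97) recv 99: fwd; pos0(id99) recv 97: drop
Round 5: pos5(id45) recv 99: fwd
Round 6: pos6(id15) recv 99: fwd
Round 7: pos7(id79) recv 99: fwd
Round 8: pos0(id99) recv 99: ELECTED

Answer: 46,87,99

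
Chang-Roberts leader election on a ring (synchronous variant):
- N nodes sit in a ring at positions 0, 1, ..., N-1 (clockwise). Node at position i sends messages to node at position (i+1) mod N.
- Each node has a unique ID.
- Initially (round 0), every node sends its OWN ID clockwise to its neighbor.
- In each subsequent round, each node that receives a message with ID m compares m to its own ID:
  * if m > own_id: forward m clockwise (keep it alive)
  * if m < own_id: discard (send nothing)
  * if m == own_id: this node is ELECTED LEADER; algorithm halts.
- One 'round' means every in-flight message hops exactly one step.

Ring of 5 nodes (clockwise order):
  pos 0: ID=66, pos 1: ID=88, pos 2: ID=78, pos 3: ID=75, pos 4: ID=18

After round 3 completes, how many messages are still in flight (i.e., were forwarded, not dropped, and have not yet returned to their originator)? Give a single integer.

Answer: 2

Derivation:
Round 1: pos1(id88) recv 66: drop; pos2(id78) recv 88: fwd; pos3(id75) recv 78: fwd; pos4(id18) recv 75: fwd; pos0(id66) recv 18: drop
Round 2: pos3(id75) recv 88: fwd; pos4(id18) recv 78: fwd; pos0(id66) recv 75: fwd
Round 3: pos4(id18) recv 88: fwd; pos0(id66) recv 78: fwd; pos1(id88) recv 75: drop
After round 3: 2 messages still in flight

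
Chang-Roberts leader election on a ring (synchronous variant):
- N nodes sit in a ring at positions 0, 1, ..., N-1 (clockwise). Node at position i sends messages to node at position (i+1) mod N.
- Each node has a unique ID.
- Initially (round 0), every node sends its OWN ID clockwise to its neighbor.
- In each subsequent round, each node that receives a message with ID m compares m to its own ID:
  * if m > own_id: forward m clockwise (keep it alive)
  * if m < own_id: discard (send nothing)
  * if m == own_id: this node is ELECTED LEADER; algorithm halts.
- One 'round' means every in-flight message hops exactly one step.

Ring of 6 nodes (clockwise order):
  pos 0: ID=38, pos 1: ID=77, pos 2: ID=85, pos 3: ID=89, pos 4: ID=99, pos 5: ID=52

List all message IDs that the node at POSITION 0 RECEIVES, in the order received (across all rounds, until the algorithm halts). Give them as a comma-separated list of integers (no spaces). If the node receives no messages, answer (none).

Round 1: pos1(id77) recv 38: drop; pos2(id85) recv 77: drop; pos3(id89) recv 85: drop; pos4(id99) recv 89: drop; pos5(id52) recv 99: fwd; pos0(id38) recv 52: fwd
Round 2: pos0(id38) recv 99: fwd; pos1(id77) recv 52: drop
Round 3: pos1(id77) recv 99: fwd
Round 4: pos2(id85) recv 99: fwd
Round 5: pos3(id89) recv 99: fwd
Round 6: pos4(id99) recv 99: ELECTED

Answer: 52,99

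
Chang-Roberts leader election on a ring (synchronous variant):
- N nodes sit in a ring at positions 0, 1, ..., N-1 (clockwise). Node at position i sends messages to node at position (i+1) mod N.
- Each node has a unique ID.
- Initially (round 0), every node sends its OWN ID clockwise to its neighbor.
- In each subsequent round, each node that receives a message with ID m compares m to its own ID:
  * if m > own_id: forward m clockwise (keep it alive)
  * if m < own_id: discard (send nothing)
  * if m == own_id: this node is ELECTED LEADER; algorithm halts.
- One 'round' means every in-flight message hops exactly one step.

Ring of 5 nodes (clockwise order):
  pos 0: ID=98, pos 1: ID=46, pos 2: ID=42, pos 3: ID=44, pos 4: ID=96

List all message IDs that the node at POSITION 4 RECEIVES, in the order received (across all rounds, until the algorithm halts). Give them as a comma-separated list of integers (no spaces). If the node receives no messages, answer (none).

Answer: 44,46,98

Derivation:
Round 1: pos1(id46) recv 98: fwd; pos2(id42) recv 46: fwd; pos3(id44) recv 42: drop; pos4(id96) recv 44: drop; pos0(id98) recv 96: drop
Round 2: pos2(id42) recv 98: fwd; pos3(id44) recv 46: fwd
Round 3: pos3(id44) recv 98: fwd; pos4(id96) recv 46: drop
Round 4: pos4(id96) recv 98: fwd
Round 5: pos0(id98) recv 98: ELECTED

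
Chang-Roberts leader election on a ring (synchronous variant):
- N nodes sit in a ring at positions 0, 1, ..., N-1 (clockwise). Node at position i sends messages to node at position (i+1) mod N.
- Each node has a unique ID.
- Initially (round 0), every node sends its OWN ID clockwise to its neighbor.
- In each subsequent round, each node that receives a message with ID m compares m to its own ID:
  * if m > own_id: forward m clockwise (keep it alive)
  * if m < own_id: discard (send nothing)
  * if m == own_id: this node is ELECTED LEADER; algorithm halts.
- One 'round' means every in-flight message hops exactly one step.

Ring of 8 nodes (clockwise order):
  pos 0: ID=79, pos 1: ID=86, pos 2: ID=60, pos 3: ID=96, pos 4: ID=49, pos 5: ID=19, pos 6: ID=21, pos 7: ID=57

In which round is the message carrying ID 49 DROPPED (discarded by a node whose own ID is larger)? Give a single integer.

Answer: 3

Derivation:
Round 1: pos1(id86) recv 79: drop; pos2(id60) recv 86: fwd; pos3(id96) recv 60: drop; pos4(id49) recv 96: fwd; pos5(id19) recv 49: fwd; pos6(id21) recv 19: drop; pos7(id57) recv 21: drop; pos0(id79) recv 57: drop
Round 2: pos3(id96) recv 86: drop; pos5(id19) recv 96: fwd; pos6(id21) recv 49: fwd
Round 3: pos6(id21) recv 96: fwd; pos7(id57) recv 49: drop
Round 4: pos7(id57) recv 96: fwd
Round 5: pos0(id79) recv 96: fwd
Round 6: pos1(id86) recv 96: fwd
Round 7: pos2(id60) recv 96: fwd
Round 8: pos3(id96) recv 96: ELECTED
Message ID 49 originates at pos 4; dropped at pos 7 in round 3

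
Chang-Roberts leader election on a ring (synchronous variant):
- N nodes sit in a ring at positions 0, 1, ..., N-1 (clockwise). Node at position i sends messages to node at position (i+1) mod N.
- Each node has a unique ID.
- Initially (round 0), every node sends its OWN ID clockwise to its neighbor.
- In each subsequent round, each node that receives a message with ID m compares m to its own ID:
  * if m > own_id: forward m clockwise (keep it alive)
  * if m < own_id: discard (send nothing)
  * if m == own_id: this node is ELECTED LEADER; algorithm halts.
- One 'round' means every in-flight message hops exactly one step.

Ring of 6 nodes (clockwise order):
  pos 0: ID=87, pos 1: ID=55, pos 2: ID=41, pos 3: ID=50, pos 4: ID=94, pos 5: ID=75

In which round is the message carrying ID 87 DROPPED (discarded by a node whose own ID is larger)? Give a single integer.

Answer: 4

Derivation:
Round 1: pos1(id55) recv 87: fwd; pos2(id41) recv 55: fwd; pos3(id50) recv 41: drop; pos4(id94) recv 50: drop; pos5(id75) recv 94: fwd; pos0(id87) recv 75: drop
Round 2: pos2(id41) recv 87: fwd; pos3(id50) recv 55: fwd; pos0(id87) recv 94: fwd
Round 3: pos3(id50) recv 87: fwd; pos4(id94) recv 55: drop; pos1(id55) recv 94: fwd
Round 4: pos4(id94) recv 87: drop; pos2(id41) recv 94: fwd
Round 5: pos3(id50) recv 94: fwd
Round 6: pos4(id94) recv 94: ELECTED
Message ID 87 originates at pos 0; dropped at pos 4 in round 4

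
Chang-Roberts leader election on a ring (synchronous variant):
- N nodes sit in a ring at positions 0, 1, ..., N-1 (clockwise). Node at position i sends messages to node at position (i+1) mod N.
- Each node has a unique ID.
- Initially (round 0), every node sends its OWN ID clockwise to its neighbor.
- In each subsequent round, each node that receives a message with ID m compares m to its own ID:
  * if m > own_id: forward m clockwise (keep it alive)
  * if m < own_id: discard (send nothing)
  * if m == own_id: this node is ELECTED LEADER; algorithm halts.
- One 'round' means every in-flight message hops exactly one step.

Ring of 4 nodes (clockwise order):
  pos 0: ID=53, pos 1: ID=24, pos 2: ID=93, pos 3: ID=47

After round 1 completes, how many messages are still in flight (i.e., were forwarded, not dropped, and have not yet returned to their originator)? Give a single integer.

Answer: 2

Derivation:
Round 1: pos1(id24) recv 53: fwd; pos2(id93) recv 24: drop; pos3(id47) recv 93: fwd; pos0(id53) recv 47: drop
After round 1: 2 messages still in flight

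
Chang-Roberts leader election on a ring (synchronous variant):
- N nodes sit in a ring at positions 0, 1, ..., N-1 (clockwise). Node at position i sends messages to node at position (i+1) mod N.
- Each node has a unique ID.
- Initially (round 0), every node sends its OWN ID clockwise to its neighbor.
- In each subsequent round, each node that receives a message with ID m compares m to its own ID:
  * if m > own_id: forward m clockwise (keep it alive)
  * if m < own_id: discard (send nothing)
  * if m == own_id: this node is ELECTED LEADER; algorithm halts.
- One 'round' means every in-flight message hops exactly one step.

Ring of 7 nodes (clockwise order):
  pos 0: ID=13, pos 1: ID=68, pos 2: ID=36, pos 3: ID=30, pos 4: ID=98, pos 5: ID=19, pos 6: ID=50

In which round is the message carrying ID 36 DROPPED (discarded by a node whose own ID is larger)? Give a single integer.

Answer: 2

Derivation:
Round 1: pos1(id68) recv 13: drop; pos2(id36) recv 68: fwd; pos3(id30) recv 36: fwd; pos4(id98) recv 30: drop; pos5(id19) recv 98: fwd; pos6(id50) recv 19: drop; pos0(id13) recv 50: fwd
Round 2: pos3(id30) recv 68: fwd; pos4(id98) recv 36: drop; pos6(id50) recv 98: fwd; pos1(id68) recv 50: drop
Round 3: pos4(id98) recv 68: drop; pos0(id13) recv 98: fwd
Round 4: pos1(id68) recv 98: fwd
Round 5: pos2(id36) recv 98: fwd
Round 6: pos3(id30) recv 98: fwd
Round 7: pos4(id98) recv 98: ELECTED
Message ID 36 originates at pos 2; dropped at pos 4 in round 2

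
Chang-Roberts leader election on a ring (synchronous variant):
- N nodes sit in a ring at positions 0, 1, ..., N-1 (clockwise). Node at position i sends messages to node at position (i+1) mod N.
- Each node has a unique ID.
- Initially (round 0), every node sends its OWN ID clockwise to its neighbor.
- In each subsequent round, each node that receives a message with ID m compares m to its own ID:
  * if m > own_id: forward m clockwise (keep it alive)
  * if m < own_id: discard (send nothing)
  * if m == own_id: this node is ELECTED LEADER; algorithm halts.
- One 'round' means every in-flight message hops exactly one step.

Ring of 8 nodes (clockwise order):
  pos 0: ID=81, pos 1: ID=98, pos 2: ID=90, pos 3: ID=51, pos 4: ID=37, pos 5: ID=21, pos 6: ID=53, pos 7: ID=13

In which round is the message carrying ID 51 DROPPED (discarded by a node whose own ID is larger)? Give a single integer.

Answer: 3

Derivation:
Round 1: pos1(id98) recv 81: drop; pos2(id90) recv 98: fwd; pos3(id51) recv 90: fwd; pos4(id37) recv 51: fwd; pos5(id21) recv 37: fwd; pos6(id53) recv 21: drop; pos7(id13) recv 53: fwd; pos0(id81) recv 13: drop
Round 2: pos3(id51) recv 98: fwd; pos4(id37) recv 90: fwd; pos5(id21) recv 51: fwd; pos6(id53) recv 37: drop; pos0(id81) recv 53: drop
Round 3: pos4(id37) recv 98: fwd; pos5(id21) recv 90: fwd; pos6(id53) recv 51: drop
Round 4: pos5(id21) recv 98: fwd; pos6(id53) recv 90: fwd
Round 5: pos6(id53) recv 98: fwd; pos7(id13) recv 90: fwd
Round 6: pos7(id13) recv 98: fwd; pos0(id81) recv 90: fwd
Round 7: pos0(id81) recv 98: fwd; pos1(id98) recv 90: drop
Round 8: pos1(id98) recv 98: ELECTED
Message ID 51 originates at pos 3; dropped at pos 6 in round 3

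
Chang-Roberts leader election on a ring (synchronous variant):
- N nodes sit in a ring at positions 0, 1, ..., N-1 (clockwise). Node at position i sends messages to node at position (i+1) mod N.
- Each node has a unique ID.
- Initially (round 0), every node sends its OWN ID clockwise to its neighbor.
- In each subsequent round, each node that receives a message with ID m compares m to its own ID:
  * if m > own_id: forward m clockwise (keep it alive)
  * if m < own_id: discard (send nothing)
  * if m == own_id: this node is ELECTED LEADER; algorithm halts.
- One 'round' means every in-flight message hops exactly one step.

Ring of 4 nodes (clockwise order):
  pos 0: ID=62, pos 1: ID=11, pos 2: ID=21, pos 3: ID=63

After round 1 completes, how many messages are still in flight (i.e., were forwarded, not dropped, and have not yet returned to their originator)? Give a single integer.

Round 1: pos1(id11) recv 62: fwd; pos2(id21) recv 11: drop; pos3(id63) recv 21: drop; pos0(id62) recv 63: fwd
After round 1: 2 messages still in flight

Answer: 2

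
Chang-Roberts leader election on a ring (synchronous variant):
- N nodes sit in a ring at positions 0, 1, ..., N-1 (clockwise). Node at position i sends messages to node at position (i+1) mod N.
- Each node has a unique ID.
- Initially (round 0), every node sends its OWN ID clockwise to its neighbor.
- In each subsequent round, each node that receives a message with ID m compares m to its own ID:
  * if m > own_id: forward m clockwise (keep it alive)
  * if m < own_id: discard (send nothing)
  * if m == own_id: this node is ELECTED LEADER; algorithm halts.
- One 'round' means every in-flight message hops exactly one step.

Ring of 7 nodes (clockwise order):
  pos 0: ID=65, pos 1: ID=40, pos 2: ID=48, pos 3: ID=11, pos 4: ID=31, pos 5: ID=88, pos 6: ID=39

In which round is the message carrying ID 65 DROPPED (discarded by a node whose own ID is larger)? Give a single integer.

Round 1: pos1(id40) recv 65: fwd; pos2(id48) recv 40: drop; pos3(id11) recv 48: fwd; pos4(id31) recv 11: drop; pos5(id88) recv 31: drop; pos6(id39) recv 88: fwd; pos0(id65) recv 39: drop
Round 2: pos2(id48) recv 65: fwd; pos4(id31) recv 48: fwd; pos0(id65) recv 88: fwd
Round 3: pos3(id11) recv 65: fwd; pos5(id88) recv 48: drop; pos1(id40) recv 88: fwd
Round 4: pos4(id31) recv 65: fwd; pos2(id48) recv 88: fwd
Round 5: pos5(id88) recv 65: drop; pos3(id11) recv 88: fwd
Round 6: pos4(id31) recv 88: fwd
Round 7: pos5(id88) recv 88: ELECTED
Message ID 65 originates at pos 0; dropped at pos 5 in round 5

Answer: 5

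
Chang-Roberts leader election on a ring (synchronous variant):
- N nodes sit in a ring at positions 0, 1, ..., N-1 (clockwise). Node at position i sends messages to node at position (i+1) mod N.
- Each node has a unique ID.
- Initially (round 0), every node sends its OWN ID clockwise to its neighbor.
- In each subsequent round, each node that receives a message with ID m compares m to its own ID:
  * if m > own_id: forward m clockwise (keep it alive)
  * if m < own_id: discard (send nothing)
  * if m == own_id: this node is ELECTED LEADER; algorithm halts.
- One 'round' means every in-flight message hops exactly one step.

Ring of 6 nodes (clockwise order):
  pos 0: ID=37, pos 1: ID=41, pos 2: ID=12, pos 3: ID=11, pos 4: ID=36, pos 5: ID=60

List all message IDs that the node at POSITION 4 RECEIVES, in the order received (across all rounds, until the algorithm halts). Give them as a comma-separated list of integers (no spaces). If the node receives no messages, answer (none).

Answer: 11,12,41,60

Derivation:
Round 1: pos1(id41) recv 37: drop; pos2(id12) recv 41: fwd; pos3(id11) recv 12: fwd; pos4(id36) recv 11: drop; pos5(id60) recv 36: drop; pos0(id37) recv 60: fwd
Round 2: pos3(id11) recv 41: fwd; pos4(id36) recv 12: drop; pos1(id41) recv 60: fwd
Round 3: pos4(id36) recv 41: fwd; pos2(id12) recv 60: fwd
Round 4: pos5(id60) recv 41: drop; pos3(id11) recv 60: fwd
Round 5: pos4(id36) recv 60: fwd
Round 6: pos5(id60) recv 60: ELECTED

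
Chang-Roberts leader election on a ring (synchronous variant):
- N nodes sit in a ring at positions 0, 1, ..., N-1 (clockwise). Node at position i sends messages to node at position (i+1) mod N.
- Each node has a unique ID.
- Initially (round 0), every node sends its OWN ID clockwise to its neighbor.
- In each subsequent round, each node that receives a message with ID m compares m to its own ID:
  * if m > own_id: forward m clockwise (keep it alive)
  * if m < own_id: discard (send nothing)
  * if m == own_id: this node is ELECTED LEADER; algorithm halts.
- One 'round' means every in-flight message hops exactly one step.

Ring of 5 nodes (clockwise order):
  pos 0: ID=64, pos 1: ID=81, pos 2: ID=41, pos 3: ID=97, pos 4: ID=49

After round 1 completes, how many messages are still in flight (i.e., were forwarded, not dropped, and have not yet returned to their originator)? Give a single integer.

Answer: 2

Derivation:
Round 1: pos1(id81) recv 64: drop; pos2(id41) recv 81: fwd; pos3(id97) recv 41: drop; pos4(id49) recv 97: fwd; pos0(id64) recv 49: drop
After round 1: 2 messages still in flight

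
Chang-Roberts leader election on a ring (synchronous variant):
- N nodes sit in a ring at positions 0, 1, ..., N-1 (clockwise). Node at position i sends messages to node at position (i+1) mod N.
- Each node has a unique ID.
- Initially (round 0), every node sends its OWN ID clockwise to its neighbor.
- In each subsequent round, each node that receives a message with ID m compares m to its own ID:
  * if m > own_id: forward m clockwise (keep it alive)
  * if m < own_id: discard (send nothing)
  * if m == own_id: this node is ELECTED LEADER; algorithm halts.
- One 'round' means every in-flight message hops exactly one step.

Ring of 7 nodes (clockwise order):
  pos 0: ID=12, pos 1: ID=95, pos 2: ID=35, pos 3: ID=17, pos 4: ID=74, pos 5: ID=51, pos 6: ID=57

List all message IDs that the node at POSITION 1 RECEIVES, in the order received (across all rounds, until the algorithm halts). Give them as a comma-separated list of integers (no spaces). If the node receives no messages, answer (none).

Round 1: pos1(id95) recv 12: drop; pos2(id35) recv 95: fwd; pos3(id17) recv 35: fwd; pos4(id74) recv 17: drop; pos5(id51) recv 74: fwd; pos6(id57) recv 51: drop; pos0(id12) recv 57: fwd
Round 2: pos3(id17) recv 95: fwd; pos4(id74) recv 35: drop; pos6(id57) recv 74: fwd; pos1(id95) recv 57: drop
Round 3: pos4(id74) recv 95: fwd; pos0(id12) recv 74: fwd
Round 4: pos5(id51) recv 95: fwd; pos1(id95) recv 74: drop
Round 5: pos6(id57) recv 95: fwd
Round 6: pos0(id12) recv 95: fwd
Round 7: pos1(id95) recv 95: ELECTED

Answer: 12,57,74,95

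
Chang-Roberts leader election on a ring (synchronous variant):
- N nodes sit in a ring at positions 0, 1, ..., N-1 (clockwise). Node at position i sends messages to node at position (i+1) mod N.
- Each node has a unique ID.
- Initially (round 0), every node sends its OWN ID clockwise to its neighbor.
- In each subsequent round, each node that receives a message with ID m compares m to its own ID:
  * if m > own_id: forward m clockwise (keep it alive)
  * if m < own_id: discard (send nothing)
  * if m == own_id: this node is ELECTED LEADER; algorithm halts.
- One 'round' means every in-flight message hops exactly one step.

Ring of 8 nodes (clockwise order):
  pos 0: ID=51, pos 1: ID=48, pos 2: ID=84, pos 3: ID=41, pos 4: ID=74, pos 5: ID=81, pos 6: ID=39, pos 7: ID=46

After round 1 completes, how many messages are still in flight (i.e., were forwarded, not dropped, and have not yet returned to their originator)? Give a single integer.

Answer: 3

Derivation:
Round 1: pos1(id48) recv 51: fwd; pos2(id84) recv 48: drop; pos3(id41) recv 84: fwd; pos4(id74) recv 41: drop; pos5(id81) recv 74: drop; pos6(id39) recv 81: fwd; pos7(id46) recv 39: drop; pos0(id51) recv 46: drop
After round 1: 3 messages still in flight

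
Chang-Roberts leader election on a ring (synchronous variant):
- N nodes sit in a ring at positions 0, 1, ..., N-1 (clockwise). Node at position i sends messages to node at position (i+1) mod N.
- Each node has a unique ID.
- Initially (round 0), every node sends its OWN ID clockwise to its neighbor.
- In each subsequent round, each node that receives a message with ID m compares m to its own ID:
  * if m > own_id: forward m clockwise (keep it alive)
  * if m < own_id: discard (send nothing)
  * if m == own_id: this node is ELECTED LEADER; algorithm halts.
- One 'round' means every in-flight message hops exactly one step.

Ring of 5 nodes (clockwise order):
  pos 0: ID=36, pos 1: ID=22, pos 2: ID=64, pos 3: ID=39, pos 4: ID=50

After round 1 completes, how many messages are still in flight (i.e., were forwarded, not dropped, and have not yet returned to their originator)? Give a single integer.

Round 1: pos1(id22) recv 36: fwd; pos2(id64) recv 22: drop; pos3(id39) recv 64: fwd; pos4(id50) recv 39: drop; pos0(id36) recv 50: fwd
After round 1: 3 messages still in flight

Answer: 3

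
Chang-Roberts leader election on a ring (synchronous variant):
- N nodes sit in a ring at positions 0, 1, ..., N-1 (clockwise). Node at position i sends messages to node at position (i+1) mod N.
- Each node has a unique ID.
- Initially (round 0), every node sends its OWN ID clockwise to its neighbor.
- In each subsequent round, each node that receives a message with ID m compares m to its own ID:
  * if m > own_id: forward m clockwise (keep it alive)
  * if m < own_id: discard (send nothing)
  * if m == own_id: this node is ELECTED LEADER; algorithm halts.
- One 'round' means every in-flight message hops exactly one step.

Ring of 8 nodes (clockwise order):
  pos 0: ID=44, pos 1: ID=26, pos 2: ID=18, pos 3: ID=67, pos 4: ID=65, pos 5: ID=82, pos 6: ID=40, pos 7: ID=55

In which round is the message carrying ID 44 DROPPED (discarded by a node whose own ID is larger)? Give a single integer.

Round 1: pos1(id26) recv 44: fwd; pos2(id18) recv 26: fwd; pos3(id67) recv 18: drop; pos4(id65) recv 67: fwd; pos5(id82) recv 65: drop; pos6(id40) recv 82: fwd; pos7(id55) recv 40: drop; pos0(id44) recv 55: fwd
Round 2: pos2(id18) recv 44: fwd; pos3(id67) recv 26: drop; pos5(id82) recv 67: drop; pos7(id55) recv 82: fwd; pos1(id26) recv 55: fwd
Round 3: pos3(id67) recv 44: drop; pos0(id44) recv 82: fwd; pos2(id18) recv 55: fwd
Round 4: pos1(id26) recv 82: fwd; pos3(id67) recv 55: drop
Round 5: pos2(id18) recv 82: fwd
Round 6: pos3(id67) recv 82: fwd
Round 7: pos4(id65) recv 82: fwd
Round 8: pos5(id82) recv 82: ELECTED
Message ID 44 originates at pos 0; dropped at pos 3 in round 3

Answer: 3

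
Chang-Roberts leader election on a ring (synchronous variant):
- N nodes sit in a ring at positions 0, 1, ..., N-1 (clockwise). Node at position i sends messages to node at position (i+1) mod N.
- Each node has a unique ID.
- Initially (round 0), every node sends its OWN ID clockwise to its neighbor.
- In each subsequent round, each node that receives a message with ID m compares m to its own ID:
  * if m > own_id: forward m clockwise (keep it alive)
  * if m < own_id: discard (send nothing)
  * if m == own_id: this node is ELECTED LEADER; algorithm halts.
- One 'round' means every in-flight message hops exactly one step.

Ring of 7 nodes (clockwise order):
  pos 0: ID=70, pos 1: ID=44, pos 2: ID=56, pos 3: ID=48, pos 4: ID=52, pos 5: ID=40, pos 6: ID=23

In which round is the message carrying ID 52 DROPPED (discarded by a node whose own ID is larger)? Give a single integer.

Answer: 3

Derivation:
Round 1: pos1(id44) recv 70: fwd; pos2(id56) recv 44: drop; pos3(id48) recv 56: fwd; pos4(id52) recv 48: drop; pos5(id40) recv 52: fwd; pos6(id23) recv 40: fwd; pos0(id70) recv 23: drop
Round 2: pos2(id56) recv 70: fwd; pos4(id52) recv 56: fwd; pos6(id23) recv 52: fwd; pos0(id70) recv 40: drop
Round 3: pos3(id48) recv 70: fwd; pos5(id40) recv 56: fwd; pos0(id70) recv 52: drop
Round 4: pos4(id52) recv 70: fwd; pos6(id23) recv 56: fwd
Round 5: pos5(id40) recv 70: fwd; pos0(id70) recv 56: drop
Round 6: pos6(id23) recv 70: fwd
Round 7: pos0(id70) recv 70: ELECTED
Message ID 52 originates at pos 4; dropped at pos 0 in round 3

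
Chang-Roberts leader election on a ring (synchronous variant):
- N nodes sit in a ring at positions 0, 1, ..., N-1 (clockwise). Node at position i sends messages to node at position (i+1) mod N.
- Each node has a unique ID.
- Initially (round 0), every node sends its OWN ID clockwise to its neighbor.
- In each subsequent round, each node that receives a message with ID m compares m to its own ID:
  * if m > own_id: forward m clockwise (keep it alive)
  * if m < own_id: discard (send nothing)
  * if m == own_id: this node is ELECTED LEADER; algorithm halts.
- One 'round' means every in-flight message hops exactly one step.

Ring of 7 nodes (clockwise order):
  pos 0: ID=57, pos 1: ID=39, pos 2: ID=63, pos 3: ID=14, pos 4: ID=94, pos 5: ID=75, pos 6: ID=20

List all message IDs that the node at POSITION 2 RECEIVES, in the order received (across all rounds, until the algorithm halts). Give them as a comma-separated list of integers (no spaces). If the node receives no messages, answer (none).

Round 1: pos1(id39) recv 57: fwd; pos2(id63) recv 39: drop; pos3(id14) recv 63: fwd; pos4(id94) recv 14: drop; pos5(id75) recv 94: fwd; pos6(id20) recv 75: fwd; pos0(id57) recv 20: drop
Round 2: pos2(id63) recv 57: drop; pos4(id94) recv 63: drop; pos6(id20) recv 94: fwd; pos0(id57) recv 75: fwd
Round 3: pos0(id57) recv 94: fwd; pos1(id39) recv 75: fwd
Round 4: pos1(id39) recv 94: fwd; pos2(id63) recv 75: fwd
Round 5: pos2(id63) recv 94: fwd; pos3(id14) recv 75: fwd
Round 6: pos3(id14) recv 94: fwd; pos4(id94) recv 75: drop
Round 7: pos4(id94) recv 94: ELECTED

Answer: 39,57,75,94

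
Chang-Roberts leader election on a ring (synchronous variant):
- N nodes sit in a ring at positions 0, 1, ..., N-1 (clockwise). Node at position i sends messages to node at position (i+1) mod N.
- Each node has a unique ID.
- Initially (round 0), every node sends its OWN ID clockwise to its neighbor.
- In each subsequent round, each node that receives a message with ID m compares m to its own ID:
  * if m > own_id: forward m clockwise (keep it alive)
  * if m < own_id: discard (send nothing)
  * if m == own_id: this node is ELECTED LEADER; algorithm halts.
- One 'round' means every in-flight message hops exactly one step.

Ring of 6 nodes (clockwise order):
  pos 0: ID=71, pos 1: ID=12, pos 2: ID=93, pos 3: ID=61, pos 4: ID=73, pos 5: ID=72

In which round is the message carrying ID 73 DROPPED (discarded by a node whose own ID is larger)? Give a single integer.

Round 1: pos1(id12) recv 71: fwd; pos2(id93) recv 12: drop; pos3(id61) recv 93: fwd; pos4(id73) recv 61: drop; pos5(id72) recv 73: fwd; pos0(id71) recv 72: fwd
Round 2: pos2(id93) recv 71: drop; pos4(id73) recv 93: fwd; pos0(id71) recv 73: fwd; pos1(id12) recv 72: fwd
Round 3: pos5(id72) recv 93: fwd; pos1(id12) recv 73: fwd; pos2(id93) recv 72: drop
Round 4: pos0(id71) recv 93: fwd; pos2(id93) recv 73: drop
Round 5: pos1(id12) recv 93: fwd
Round 6: pos2(id93) recv 93: ELECTED
Message ID 73 originates at pos 4; dropped at pos 2 in round 4

Answer: 4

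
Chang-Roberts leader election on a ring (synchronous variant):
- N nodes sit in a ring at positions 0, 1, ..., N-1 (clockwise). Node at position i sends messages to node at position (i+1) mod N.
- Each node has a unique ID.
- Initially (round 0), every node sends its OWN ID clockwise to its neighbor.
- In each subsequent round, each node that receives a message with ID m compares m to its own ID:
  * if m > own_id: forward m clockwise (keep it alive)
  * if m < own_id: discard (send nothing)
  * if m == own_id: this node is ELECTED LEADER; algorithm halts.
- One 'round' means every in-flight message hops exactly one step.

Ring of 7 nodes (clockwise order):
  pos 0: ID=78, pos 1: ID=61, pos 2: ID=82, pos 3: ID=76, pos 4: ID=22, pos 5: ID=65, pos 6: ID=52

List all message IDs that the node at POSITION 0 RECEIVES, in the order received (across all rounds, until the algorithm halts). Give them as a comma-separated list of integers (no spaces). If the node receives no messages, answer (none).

Round 1: pos1(id61) recv 78: fwd; pos2(id82) recv 61: drop; pos3(id76) recv 82: fwd; pos4(id22) recv 76: fwd; pos5(id65) recv 22: drop; pos6(id52) recv 65: fwd; pos0(id78) recv 52: drop
Round 2: pos2(id82) recv 78: drop; pos4(id22) recv 82: fwd; pos5(id65) recv 76: fwd; pos0(id78) recv 65: drop
Round 3: pos5(id65) recv 82: fwd; pos6(id52) recv 76: fwd
Round 4: pos6(id52) recv 82: fwd; pos0(id78) recv 76: drop
Round 5: pos0(id78) recv 82: fwd
Round 6: pos1(id61) recv 82: fwd
Round 7: pos2(id82) recv 82: ELECTED

Answer: 52,65,76,82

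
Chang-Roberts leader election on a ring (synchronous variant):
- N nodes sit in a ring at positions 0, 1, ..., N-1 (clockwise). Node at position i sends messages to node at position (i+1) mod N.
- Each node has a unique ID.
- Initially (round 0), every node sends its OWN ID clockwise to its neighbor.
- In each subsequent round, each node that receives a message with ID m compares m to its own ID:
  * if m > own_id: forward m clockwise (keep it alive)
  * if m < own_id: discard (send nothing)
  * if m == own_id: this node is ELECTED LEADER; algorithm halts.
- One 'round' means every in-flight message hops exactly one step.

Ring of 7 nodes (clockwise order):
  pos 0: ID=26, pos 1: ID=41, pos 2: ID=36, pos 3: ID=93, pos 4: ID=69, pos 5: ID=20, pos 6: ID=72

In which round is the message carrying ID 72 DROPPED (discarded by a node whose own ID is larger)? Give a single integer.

Answer: 4

Derivation:
Round 1: pos1(id41) recv 26: drop; pos2(id36) recv 41: fwd; pos3(id93) recv 36: drop; pos4(id69) recv 93: fwd; pos5(id20) recv 69: fwd; pos6(id72) recv 20: drop; pos0(id26) recv 72: fwd
Round 2: pos3(id93) recv 41: drop; pos5(id20) recv 93: fwd; pos6(id72) recv 69: drop; pos1(id41) recv 72: fwd
Round 3: pos6(id72) recv 93: fwd; pos2(id36) recv 72: fwd
Round 4: pos0(id26) recv 93: fwd; pos3(id93) recv 72: drop
Round 5: pos1(id41) recv 93: fwd
Round 6: pos2(id36) recv 93: fwd
Round 7: pos3(id93) recv 93: ELECTED
Message ID 72 originates at pos 6; dropped at pos 3 in round 4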